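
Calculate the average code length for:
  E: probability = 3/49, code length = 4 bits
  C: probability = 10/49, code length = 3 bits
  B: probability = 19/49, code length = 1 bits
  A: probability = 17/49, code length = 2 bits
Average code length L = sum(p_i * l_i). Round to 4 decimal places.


Weighted contributions p_i * l_i:
  E: (3/49) * 4 = 12/49
  C: (10/49) * 3 = 30/49
  B: (19/49) * 1 = 19/49
  A: (17/49) * 2 = 34/49
Sum = (12 + 30 + 19 + 34)/49 = 95/49

L = 95/49 = 1.9388 bits/symbol


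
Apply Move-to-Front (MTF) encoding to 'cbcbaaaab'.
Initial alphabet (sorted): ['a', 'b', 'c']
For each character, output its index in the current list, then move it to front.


MTF encoding:
'c': index 2 in ['a', 'b', 'c'] -> ['c', 'a', 'b']
'b': index 2 in ['c', 'a', 'b'] -> ['b', 'c', 'a']
'c': index 1 in ['b', 'c', 'a'] -> ['c', 'b', 'a']
'b': index 1 in ['c', 'b', 'a'] -> ['b', 'c', 'a']
'a': index 2 in ['b', 'c', 'a'] -> ['a', 'b', 'c']
'a': index 0 in ['a', 'b', 'c'] -> ['a', 'b', 'c']
'a': index 0 in ['a', 'b', 'c'] -> ['a', 'b', 'c']
'a': index 0 in ['a', 'b', 'c'] -> ['a', 'b', 'c']
'b': index 1 in ['a', 'b', 'c'] -> ['b', 'a', 'c']


Output: [2, 2, 1, 1, 2, 0, 0, 0, 1]


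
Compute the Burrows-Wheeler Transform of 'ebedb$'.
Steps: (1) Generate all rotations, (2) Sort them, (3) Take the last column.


Rotations (sorted):
  0: $ebedb -> last char: b
  1: b$ebed -> last char: d
  2: bedb$e -> last char: e
  3: db$ebe -> last char: e
  4: ebedb$ -> last char: $
  5: edb$eb -> last char: b


BWT = bdee$b


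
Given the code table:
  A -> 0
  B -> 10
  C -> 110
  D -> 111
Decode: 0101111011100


Decoding:
0 -> A
10 -> B
111 -> D
10 -> B
111 -> D
0 -> A
0 -> A


Result: ABDBDAA


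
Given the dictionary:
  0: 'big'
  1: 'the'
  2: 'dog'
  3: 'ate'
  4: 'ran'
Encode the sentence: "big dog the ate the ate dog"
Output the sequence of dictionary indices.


Look up each word in the dictionary:
  'big' -> 0
  'dog' -> 2
  'the' -> 1
  'ate' -> 3
  'the' -> 1
  'ate' -> 3
  'dog' -> 2

Encoded: [0, 2, 1, 3, 1, 3, 2]


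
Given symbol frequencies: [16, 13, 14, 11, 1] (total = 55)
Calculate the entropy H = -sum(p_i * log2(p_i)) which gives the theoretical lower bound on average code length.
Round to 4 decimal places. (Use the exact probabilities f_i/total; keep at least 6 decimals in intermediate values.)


Per-symbol terms -p_i * log2(p_i) with p_i = f_i/55:
  p = 16/55 = 0.290909: log2(p) = -1.781360, -p*log2(p) = 0.518214
  p = 13/55 = 0.236364: log2(p) = -2.080920, -p*log2(p) = 0.491854
  p = 14/55 = 0.254545: log2(p) = -1.974005, -p*log2(p) = 0.502474
  p = 11/55 = 0.200000: log2(p) = -2.321928, -p*log2(p) = 0.464386
  p = 1/55 = 0.018182: log2(p) = -5.781360, -p*log2(p) = 0.105116
H = 0.518214 + 0.491854 + 0.502474 + 0.464386 + 0.105116 = 2.082044

H = 2.082 bits/symbol


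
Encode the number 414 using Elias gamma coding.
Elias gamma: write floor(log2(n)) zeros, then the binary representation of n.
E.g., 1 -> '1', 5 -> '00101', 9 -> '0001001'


num_bits = floor(log2(414)) + 1 = 9
leading_zeros = num_bits - 1 = 8
binary(414) = 110011110

Elias gamma(414) = '00000000' + '110011110' = 00000000110011110 (17 bits)


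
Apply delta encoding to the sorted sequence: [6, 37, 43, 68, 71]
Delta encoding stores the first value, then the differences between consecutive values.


First value: 6
Deltas:
  37 - 6 = 31
  43 - 37 = 6
  68 - 43 = 25
  71 - 68 = 3


Delta encoded: [6, 31, 6, 25, 3]


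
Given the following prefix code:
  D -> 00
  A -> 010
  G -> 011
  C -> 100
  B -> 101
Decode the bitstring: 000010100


Decoding step by step:
Bits 00 -> D
Bits 00 -> D
Bits 101 -> B
Bits 00 -> D


Decoded message: DDBD


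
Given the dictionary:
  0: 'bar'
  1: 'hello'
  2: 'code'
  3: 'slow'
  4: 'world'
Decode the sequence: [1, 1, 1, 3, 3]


Look up each index in the dictionary:
  1 -> 'hello'
  1 -> 'hello'
  1 -> 'hello'
  3 -> 'slow'
  3 -> 'slow'

Decoded: "hello hello hello slow slow"


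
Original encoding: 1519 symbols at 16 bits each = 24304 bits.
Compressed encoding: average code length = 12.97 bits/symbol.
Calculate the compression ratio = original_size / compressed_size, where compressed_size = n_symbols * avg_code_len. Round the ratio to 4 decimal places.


original_size = n_symbols * orig_bits = 1519 * 16 = 24304 bits
compressed_size = n_symbols * avg_code_len = 1519 * 12.97 = 19701.43 bits
ratio = original_size / compressed_size = 24304 / 19701.43 = 1.2336

Compression ratio = 1.2336


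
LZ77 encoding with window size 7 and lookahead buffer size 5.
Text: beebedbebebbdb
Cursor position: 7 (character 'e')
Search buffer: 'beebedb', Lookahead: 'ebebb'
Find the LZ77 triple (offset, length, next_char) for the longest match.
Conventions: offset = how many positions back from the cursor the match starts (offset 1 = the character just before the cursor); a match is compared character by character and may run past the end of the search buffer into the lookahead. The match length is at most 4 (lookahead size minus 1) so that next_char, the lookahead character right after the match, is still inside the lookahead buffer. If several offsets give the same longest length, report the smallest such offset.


Try each offset into the search buffer:
  offset=1 (pos 6, char 'b'): match length 0
  offset=2 (pos 5, char 'd'): match length 0
  offset=3 (pos 4, char 'e'): match length 1
  offset=4 (pos 3, char 'b'): match length 0
  offset=5 (pos 2, char 'e'): match length 3
  offset=6 (pos 1, char 'e'): match length 1
  offset=7 (pos 0, char 'b'): match length 0
Longest match has length 3 at offset 5.
next_char = character at position 7 + 3 = 10 -> 'b'

Best match: offset=5, length=3 (matching 'ebe' starting at position 2)
LZ77 triple: (5, 3, 'b')


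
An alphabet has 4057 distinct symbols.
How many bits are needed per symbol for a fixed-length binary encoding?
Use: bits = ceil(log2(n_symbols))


log2(4057) = 11.9862
Bracket: 2^11 = 2048 < 4057 <= 2^12 = 4096
So ceil(log2(4057)) = 12

bits = ceil(log2(4057)) = ceil(11.9862) = 12 bits


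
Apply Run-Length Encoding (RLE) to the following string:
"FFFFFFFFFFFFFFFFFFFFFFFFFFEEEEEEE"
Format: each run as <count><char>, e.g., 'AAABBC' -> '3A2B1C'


Scanning runs left to right:
  i=0: run of 'F' x 26 -> '26F'
  i=26: run of 'E' x 7 -> '7E'

RLE = 26F7E


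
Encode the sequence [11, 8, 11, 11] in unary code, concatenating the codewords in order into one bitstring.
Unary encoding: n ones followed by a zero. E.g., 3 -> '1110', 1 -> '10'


Encode each number as n ones followed by a terminating 0:
  11 -> 111111111110 (12 bits)
  8 -> 111111110 (9 bits)
  11 -> 111111111110 (12 bits)
  11 -> 111111111110 (12 bits)
Total length = 12 + 9 + 12 + 12 = 45 bits.

Unary([11, 8, 11, 11]) = 111111111110111111110111111111110111111111110 (45 bits)


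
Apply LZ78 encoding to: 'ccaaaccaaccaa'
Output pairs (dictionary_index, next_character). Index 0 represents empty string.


LZ78 encoding steps:
Dictionary: {0: ''}
Step 1: w='' (idx 0), next='c' -> output (0, 'c'), add 'c' as idx 1
Step 2: w='c' (idx 1), next='a' -> output (1, 'a'), add 'ca' as idx 2
Step 3: w='' (idx 0), next='a' -> output (0, 'a'), add 'a' as idx 3
Step 4: w='a' (idx 3), next='c' -> output (3, 'c'), add 'ac' as idx 4
Step 5: w='ca' (idx 2), next='a' -> output (2, 'a'), add 'caa' as idx 5
Step 6: w='c' (idx 1), next='c' -> output (1, 'c'), add 'cc' as idx 6
Step 7: w='a' (idx 3), next='a' -> output (3, 'a'), add 'aa' as idx 7


Encoded: [(0, 'c'), (1, 'a'), (0, 'a'), (3, 'c'), (2, 'a'), (1, 'c'), (3, 'a')]


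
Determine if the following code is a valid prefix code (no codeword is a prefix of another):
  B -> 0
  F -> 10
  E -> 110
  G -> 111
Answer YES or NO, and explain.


Checking each pair (does one codeword prefix another?):
  B='0' vs F='10': no prefix
  B='0' vs E='110': no prefix
  B='0' vs G='111': no prefix
  F='10' vs B='0': no prefix
  F='10' vs E='110': no prefix
  F='10' vs G='111': no prefix
  E='110' vs B='0': no prefix
  E='110' vs F='10': no prefix
  E='110' vs G='111': no prefix
  G='111' vs B='0': no prefix
  G='111' vs F='10': no prefix
  G='111' vs E='110': no prefix
No violation found over all pairs.

YES -- this is a valid prefix code. No codeword is a prefix of any other codeword.


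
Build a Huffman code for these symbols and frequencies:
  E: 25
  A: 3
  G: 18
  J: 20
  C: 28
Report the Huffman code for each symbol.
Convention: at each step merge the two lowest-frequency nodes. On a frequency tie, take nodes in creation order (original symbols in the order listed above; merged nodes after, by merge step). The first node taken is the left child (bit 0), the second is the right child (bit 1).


Huffman tree construction:
Step 1: Merge A(3) + G(18) = 21
Step 2: Merge J(20) + (A+G)(21) = 41
Step 3: Merge E(25) + C(28) = 53
Step 4: Merge (J+(A+G))(41) + (E+C)(53) = 94
Read each symbol's code off the tree from the root (left child = 0, right child = 1).

Codes:
  E: 10 (length 2)
  A: 010 (length 3)
  G: 011 (length 3)
  J: 00 (length 2)
  C: 11 (length 2)
Average code length: 209/94 = 2.2234 bits/symbol


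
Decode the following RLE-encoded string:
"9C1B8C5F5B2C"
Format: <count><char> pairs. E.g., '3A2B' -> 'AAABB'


Expanding each <count><char> pair:
  9C -> 'CCCCCCCCC'
  1B -> 'B'
  8C -> 'CCCCCCCC'
  5F -> 'FFFFF'
  5B -> 'BBBBB'
  2C -> 'CC'

Decoded = CCCCCCCCCBCCCCCCCCFFFFFBBBBBCC


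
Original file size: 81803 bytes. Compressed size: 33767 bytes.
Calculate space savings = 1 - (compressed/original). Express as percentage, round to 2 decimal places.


ratio = compressed/original = 33767/81803 = 0.412784
savings = 1 - ratio = 1 - 0.412784 = 0.587216
as a percentage: 0.587216 * 100 = 58.72%

Space savings = 1 - 33767/81803 = 58.72%


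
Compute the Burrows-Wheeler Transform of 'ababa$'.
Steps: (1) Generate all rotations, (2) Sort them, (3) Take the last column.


Rotations (sorted):
  0: $ababa -> last char: a
  1: a$abab -> last char: b
  2: aba$ab -> last char: b
  3: ababa$ -> last char: $
  4: ba$aba -> last char: a
  5: baba$a -> last char: a


BWT = abb$aa


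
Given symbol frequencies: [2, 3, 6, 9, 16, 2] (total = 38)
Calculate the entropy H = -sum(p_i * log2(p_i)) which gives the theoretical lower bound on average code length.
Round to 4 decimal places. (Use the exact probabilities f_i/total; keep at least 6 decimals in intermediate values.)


Per-symbol terms -p_i * log2(p_i) with p_i = f_i/38:
  p = 2/38 = 0.052632: log2(p) = -4.247928, -p*log2(p) = 0.223575
  p = 3/38 = 0.078947: log2(p) = -3.662965, -p*log2(p) = 0.289181
  p = 6/38 = 0.157895: log2(p) = -2.662965, -p*log2(p) = 0.420468
  p = 9/38 = 0.236842: log2(p) = -2.078003, -p*log2(p) = 0.492158
  p = 16/38 = 0.421053: log2(p) = -1.247928, -p*log2(p) = 0.525443
  p = 2/38 = 0.052632: log2(p) = -4.247928, -p*log2(p) = 0.223575
H = 0.223575 + 0.289181 + 0.420468 + 0.492158 + 0.525443 + 0.223575 = 2.174400

H = 2.1744 bits/symbol


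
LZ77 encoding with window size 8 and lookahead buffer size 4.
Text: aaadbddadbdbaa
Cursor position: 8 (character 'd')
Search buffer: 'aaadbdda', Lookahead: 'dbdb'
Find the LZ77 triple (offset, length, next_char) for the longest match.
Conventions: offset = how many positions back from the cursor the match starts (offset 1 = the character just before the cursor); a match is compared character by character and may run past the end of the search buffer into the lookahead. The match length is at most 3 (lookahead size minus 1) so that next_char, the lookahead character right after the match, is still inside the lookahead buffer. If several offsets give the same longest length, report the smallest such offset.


Try each offset into the search buffer:
  offset=1 (pos 7, char 'a'): match length 0
  offset=2 (pos 6, char 'd'): match length 1
  offset=3 (pos 5, char 'd'): match length 1
  offset=4 (pos 4, char 'b'): match length 0
  offset=5 (pos 3, char 'd'): match length 3
  offset=6 (pos 2, char 'a'): match length 0
  offset=7 (pos 1, char 'a'): match length 0
  offset=8 (pos 0, char 'a'): match length 0
Longest match has length 3 at offset 5.
next_char = character at position 8 + 3 = 11 -> 'b'

Best match: offset=5, length=3 (matching 'dbd' starting at position 3)
LZ77 triple: (5, 3, 'b')


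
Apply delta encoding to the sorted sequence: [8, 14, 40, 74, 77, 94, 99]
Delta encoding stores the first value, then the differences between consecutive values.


First value: 8
Deltas:
  14 - 8 = 6
  40 - 14 = 26
  74 - 40 = 34
  77 - 74 = 3
  94 - 77 = 17
  99 - 94 = 5


Delta encoded: [8, 6, 26, 34, 3, 17, 5]


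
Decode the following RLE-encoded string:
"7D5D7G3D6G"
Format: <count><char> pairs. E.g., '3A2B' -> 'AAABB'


Expanding each <count><char> pair:
  7D -> 'DDDDDDD'
  5D -> 'DDDDD'
  7G -> 'GGGGGGG'
  3D -> 'DDD'
  6G -> 'GGGGGG'

Decoded = DDDDDDDDDDDDGGGGGGGDDDGGGGGG


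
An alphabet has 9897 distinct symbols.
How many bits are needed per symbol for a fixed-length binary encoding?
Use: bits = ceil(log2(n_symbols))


log2(9897) = 13.2728
Bracket: 2^13 = 8192 < 9897 <= 2^14 = 16384
So ceil(log2(9897)) = 14

bits = ceil(log2(9897)) = ceil(13.2728) = 14 bits


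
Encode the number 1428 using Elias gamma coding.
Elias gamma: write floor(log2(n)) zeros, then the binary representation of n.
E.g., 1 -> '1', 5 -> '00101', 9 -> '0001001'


num_bits = floor(log2(1428)) + 1 = 11
leading_zeros = num_bits - 1 = 10
binary(1428) = 10110010100

Elias gamma(1428) = '0000000000' + '10110010100' = 000000000010110010100 (21 bits)


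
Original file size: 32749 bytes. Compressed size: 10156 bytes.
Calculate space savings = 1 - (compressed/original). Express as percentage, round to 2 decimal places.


ratio = compressed/original = 10156/32749 = 0.310116
savings = 1 - ratio = 1 - 0.310116 = 0.689884
as a percentage: 0.689884 * 100 = 68.99%

Space savings = 1 - 10156/32749 = 68.99%


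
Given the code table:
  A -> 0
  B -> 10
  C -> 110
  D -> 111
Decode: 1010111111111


Decoding:
10 -> B
10 -> B
111 -> D
111 -> D
111 -> D


Result: BBDDD


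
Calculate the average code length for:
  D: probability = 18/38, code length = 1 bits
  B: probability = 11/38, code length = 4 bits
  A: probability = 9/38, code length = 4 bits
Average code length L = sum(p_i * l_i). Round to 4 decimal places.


Weighted contributions p_i * l_i:
  D: (18/38) * 1 = 18/38
  B: (11/38) * 4 = 44/38
  A: (9/38) * 4 = 36/38
Sum = (18 + 44 + 36)/38 = 98/38

L = 98/38 = 2.5789 bits/symbol


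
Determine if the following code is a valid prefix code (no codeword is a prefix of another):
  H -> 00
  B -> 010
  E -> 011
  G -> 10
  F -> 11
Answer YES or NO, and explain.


Checking each pair (does one codeword prefix another?):
  H='00' vs B='010': no prefix
  H='00' vs E='011': no prefix
  H='00' vs G='10': no prefix
  H='00' vs F='11': no prefix
  B='010' vs H='00': no prefix
  B='010' vs E='011': no prefix
  B='010' vs G='10': no prefix
  B='010' vs F='11': no prefix
  E='011' vs H='00': no prefix
  E='011' vs B='010': no prefix
  E='011' vs G='10': no prefix
  E='011' vs F='11': no prefix
  G='10' vs H='00': no prefix
  G='10' vs B='010': no prefix
  G='10' vs E='011': no prefix
  G='10' vs F='11': no prefix
  F='11' vs H='00': no prefix
  F='11' vs B='010': no prefix
  F='11' vs E='011': no prefix
  F='11' vs G='10': no prefix
No violation found over all pairs.

YES -- this is a valid prefix code. No codeword is a prefix of any other codeword.


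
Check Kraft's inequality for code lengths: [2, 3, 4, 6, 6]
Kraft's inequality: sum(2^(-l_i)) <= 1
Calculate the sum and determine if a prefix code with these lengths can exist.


Sum = 2^(-2) + 2^(-3) + 2^(-4) + 2^(-6) + 2^(-6)
    = 0.25 + 0.125 + 0.0625 + 0.015625 + 0.015625
    = 30/64 = 0.46875
Since 0.46875 <= 1, Kraft's inequality IS satisfied.
A prefix code with these lengths CAN exist.

Kraft sum = 0.46875. Satisfied.


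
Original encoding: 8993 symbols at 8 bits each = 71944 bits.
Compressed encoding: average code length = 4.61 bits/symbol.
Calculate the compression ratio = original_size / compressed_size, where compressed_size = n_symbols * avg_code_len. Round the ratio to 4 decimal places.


original_size = n_symbols * orig_bits = 8993 * 8 = 71944 bits
compressed_size = n_symbols * avg_code_len = 8993 * 4.61 = 41457.73 bits
ratio = original_size / compressed_size = 71944 / 41457.73 = 1.7354

Compression ratio = 1.7354


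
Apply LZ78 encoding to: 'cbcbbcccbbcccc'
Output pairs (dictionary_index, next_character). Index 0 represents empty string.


LZ78 encoding steps:
Dictionary: {0: ''}
Step 1: w='' (idx 0), next='c' -> output (0, 'c'), add 'c' as idx 1
Step 2: w='' (idx 0), next='b' -> output (0, 'b'), add 'b' as idx 2
Step 3: w='c' (idx 1), next='b' -> output (1, 'b'), add 'cb' as idx 3
Step 4: w='b' (idx 2), next='c' -> output (2, 'c'), add 'bc' as idx 4
Step 5: w='c' (idx 1), next='c' -> output (1, 'c'), add 'cc' as idx 5
Step 6: w='b' (idx 2), next='b' -> output (2, 'b'), add 'bb' as idx 6
Step 7: w='cc' (idx 5), next='c' -> output (5, 'c'), add 'ccc' as idx 7
Step 8: w='c' (idx 1), end of input -> output (1, '')


Encoded: [(0, 'c'), (0, 'b'), (1, 'b'), (2, 'c'), (1, 'c'), (2, 'b'), (5, 'c'), (1, '')]


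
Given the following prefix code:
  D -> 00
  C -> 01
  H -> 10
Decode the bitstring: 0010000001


Decoding step by step:
Bits 00 -> D
Bits 10 -> H
Bits 00 -> D
Bits 00 -> D
Bits 01 -> C


Decoded message: DHDDC


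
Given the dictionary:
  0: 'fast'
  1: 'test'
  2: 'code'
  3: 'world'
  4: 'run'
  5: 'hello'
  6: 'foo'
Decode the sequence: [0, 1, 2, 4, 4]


Look up each index in the dictionary:
  0 -> 'fast'
  1 -> 'test'
  2 -> 'code'
  4 -> 'run'
  4 -> 'run'

Decoded: "fast test code run run"


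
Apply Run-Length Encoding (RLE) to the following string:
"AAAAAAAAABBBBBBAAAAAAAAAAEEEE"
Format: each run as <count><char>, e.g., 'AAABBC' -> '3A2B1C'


Scanning runs left to right:
  i=0: run of 'A' x 9 -> '9A'
  i=9: run of 'B' x 6 -> '6B'
  i=15: run of 'A' x 10 -> '10A'
  i=25: run of 'E' x 4 -> '4E'

RLE = 9A6B10A4E


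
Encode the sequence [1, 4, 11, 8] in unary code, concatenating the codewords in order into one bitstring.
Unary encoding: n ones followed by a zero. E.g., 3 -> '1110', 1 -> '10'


Encode each number as n ones followed by a terminating 0:
  1 -> 10 (2 bits)
  4 -> 11110 (5 bits)
  11 -> 111111111110 (12 bits)
  8 -> 111111110 (9 bits)
Total length = 2 + 5 + 12 + 9 = 28 bits.

Unary([1, 4, 11, 8]) = 1011110111111111110111111110 (28 bits)


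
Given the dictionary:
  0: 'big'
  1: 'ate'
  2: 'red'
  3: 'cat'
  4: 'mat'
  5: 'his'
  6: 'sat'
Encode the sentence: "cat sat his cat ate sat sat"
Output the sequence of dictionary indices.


Look up each word in the dictionary:
  'cat' -> 3
  'sat' -> 6
  'his' -> 5
  'cat' -> 3
  'ate' -> 1
  'sat' -> 6
  'sat' -> 6

Encoded: [3, 6, 5, 3, 1, 6, 6]


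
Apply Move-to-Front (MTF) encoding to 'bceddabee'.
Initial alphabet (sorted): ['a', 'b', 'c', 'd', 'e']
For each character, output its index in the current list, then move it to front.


MTF encoding:
'b': index 1 in ['a', 'b', 'c', 'd', 'e'] -> ['b', 'a', 'c', 'd', 'e']
'c': index 2 in ['b', 'a', 'c', 'd', 'e'] -> ['c', 'b', 'a', 'd', 'e']
'e': index 4 in ['c', 'b', 'a', 'd', 'e'] -> ['e', 'c', 'b', 'a', 'd']
'd': index 4 in ['e', 'c', 'b', 'a', 'd'] -> ['d', 'e', 'c', 'b', 'a']
'd': index 0 in ['d', 'e', 'c', 'b', 'a'] -> ['d', 'e', 'c', 'b', 'a']
'a': index 4 in ['d', 'e', 'c', 'b', 'a'] -> ['a', 'd', 'e', 'c', 'b']
'b': index 4 in ['a', 'd', 'e', 'c', 'b'] -> ['b', 'a', 'd', 'e', 'c']
'e': index 3 in ['b', 'a', 'd', 'e', 'c'] -> ['e', 'b', 'a', 'd', 'c']
'e': index 0 in ['e', 'b', 'a', 'd', 'c'] -> ['e', 'b', 'a', 'd', 'c']


Output: [1, 2, 4, 4, 0, 4, 4, 3, 0]


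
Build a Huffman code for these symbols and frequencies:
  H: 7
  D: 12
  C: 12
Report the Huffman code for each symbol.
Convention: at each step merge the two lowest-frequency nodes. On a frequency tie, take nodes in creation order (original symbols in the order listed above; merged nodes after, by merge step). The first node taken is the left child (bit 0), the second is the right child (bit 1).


Huffman tree construction:
Step 1: Merge H(7) + D(12) = 19
Step 2: Merge C(12) + (H+D)(19) = 31
Read each symbol's code off the tree from the root (left child = 0, right child = 1).

Codes:
  H: 10 (length 2)
  D: 11 (length 2)
  C: 0 (length 1)
Average code length: 50/31 = 1.6129 bits/symbol


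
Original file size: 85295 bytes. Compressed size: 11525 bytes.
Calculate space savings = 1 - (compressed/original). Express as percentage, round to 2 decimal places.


ratio = compressed/original = 11525/85295 = 0.135119
savings = 1 - ratio = 1 - 0.135119 = 0.864881
as a percentage: 0.864881 * 100 = 86.49%

Space savings = 1 - 11525/85295 = 86.49%


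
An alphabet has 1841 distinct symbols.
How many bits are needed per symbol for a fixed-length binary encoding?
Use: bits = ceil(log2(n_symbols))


log2(1841) = 10.8463
Bracket: 2^10 = 1024 < 1841 <= 2^11 = 2048
So ceil(log2(1841)) = 11

bits = ceil(log2(1841)) = ceil(10.8463) = 11 bits


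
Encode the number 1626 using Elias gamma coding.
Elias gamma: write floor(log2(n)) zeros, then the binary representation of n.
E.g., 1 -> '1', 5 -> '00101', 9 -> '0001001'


num_bits = floor(log2(1626)) + 1 = 11
leading_zeros = num_bits - 1 = 10
binary(1626) = 11001011010

Elias gamma(1626) = '0000000000' + '11001011010' = 000000000011001011010 (21 bits)


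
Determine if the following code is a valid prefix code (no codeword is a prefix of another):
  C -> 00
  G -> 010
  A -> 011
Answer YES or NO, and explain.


Checking each pair (does one codeword prefix another?):
  C='00' vs G='010': no prefix
  C='00' vs A='011': no prefix
  G='010' vs C='00': no prefix
  G='010' vs A='011': no prefix
  A='011' vs C='00': no prefix
  A='011' vs G='010': no prefix
No violation found over all pairs.

YES -- this is a valid prefix code. No codeword is a prefix of any other codeword.


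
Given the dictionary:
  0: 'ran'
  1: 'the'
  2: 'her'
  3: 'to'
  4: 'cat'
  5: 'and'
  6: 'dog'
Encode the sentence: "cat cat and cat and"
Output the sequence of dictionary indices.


Look up each word in the dictionary:
  'cat' -> 4
  'cat' -> 4
  'and' -> 5
  'cat' -> 4
  'and' -> 5

Encoded: [4, 4, 5, 4, 5]


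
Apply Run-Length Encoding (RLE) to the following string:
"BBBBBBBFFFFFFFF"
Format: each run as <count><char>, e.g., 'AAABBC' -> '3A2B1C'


Scanning runs left to right:
  i=0: run of 'B' x 7 -> '7B'
  i=7: run of 'F' x 8 -> '8F'

RLE = 7B8F


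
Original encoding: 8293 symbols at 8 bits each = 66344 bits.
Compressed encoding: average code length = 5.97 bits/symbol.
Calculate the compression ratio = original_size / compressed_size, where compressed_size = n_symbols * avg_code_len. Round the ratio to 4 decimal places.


original_size = n_symbols * orig_bits = 8293 * 8 = 66344 bits
compressed_size = n_symbols * avg_code_len = 8293 * 5.97 = 49509.21 bits
ratio = original_size / compressed_size = 66344 / 49509.21 = 1.34

Compression ratio = 1.34


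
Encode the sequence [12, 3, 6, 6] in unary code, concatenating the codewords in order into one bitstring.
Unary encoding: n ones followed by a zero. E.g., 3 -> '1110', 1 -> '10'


Encode each number as n ones followed by a terminating 0:
  12 -> 1111111111110 (13 bits)
  3 -> 1110 (4 bits)
  6 -> 1111110 (7 bits)
  6 -> 1111110 (7 bits)
Total length = 13 + 4 + 7 + 7 = 31 bits.

Unary([12, 3, 6, 6]) = 1111111111110111011111101111110 (31 bits)


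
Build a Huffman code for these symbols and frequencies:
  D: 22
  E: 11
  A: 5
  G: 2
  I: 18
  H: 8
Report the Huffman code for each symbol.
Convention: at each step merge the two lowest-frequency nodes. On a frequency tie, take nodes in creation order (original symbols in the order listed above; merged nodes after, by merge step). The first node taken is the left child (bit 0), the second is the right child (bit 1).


Huffman tree construction:
Step 1: Merge G(2) + A(5) = 7
Step 2: Merge (G+A)(7) + H(8) = 15
Step 3: Merge E(11) + ((G+A)+H)(15) = 26
Step 4: Merge I(18) + D(22) = 40
Step 5: Merge (E+((G+A)+H))(26) + (I+D)(40) = 66
Read each symbol's code off the tree from the root (left child = 0, right child = 1).

Codes:
  D: 11 (length 2)
  E: 00 (length 2)
  A: 0101 (length 4)
  G: 0100 (length 4)
  I: 10 (length 2)
  H: 011 (length 3)
Average code length: 154/66 = 2.3333 bits/symbol


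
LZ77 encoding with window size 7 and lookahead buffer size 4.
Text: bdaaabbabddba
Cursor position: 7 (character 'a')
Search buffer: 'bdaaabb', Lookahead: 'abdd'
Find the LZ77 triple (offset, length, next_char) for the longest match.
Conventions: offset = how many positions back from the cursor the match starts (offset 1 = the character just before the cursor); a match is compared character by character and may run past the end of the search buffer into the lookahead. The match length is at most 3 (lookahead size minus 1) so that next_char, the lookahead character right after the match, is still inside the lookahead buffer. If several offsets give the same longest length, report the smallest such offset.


Try each offset into the search buffer:
  offset=1 (pos 6, char 'b'): match length 0
  offset=2 (pos 5, char 'b'): match length 0
  offset=3 (pos 4, char 'a'): match length 2
  offset=4 (pos 3, char 'a'): match length 1
  offset=5 (pos 2, char 'a'): match length 1
  offset=6 (pos 1, char 'd'): match length 0
  offset=7 (pos 0, char 'b'): match length 0
Longest match has length 2 at offset 3.
next_char = character at position 7 + 2 = 9 -> 'd'

Best match: offset=3, length=2 (matching 'ab' starting at position 4)
LZ77 triple: (3, 2, 'd')


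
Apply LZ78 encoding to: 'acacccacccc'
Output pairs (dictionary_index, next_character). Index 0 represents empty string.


LZ78 encoding steps:
Dictionary: {0: ''}
Step 1: w='' (idx 0), next='a' -> output (0, 'a'), add 'a' as idx 1
Step 2: w='' (idx 0), next='c' -> output (0, 'c'), add 'c' as idx 2
Step 3: w='a' (idx 1), next='c' -> output (1, 'c'), add 'ac' as idx 3
Step 4: w='c' (idx 2), next='c' -> output (2, 'c'), add 'cc' as idx 4
Step 5: w='ac' (idx 3), next='c' -> output (3, 'c'), add 'acc' as idx 5
Step 6: w='cc' (idx 4), end of input -> output (4, '')


Encoded: [(0, 'a'), (0, 'c'), (1, 'c'), (2, 'c'), (3, 'c'), (4, '')]


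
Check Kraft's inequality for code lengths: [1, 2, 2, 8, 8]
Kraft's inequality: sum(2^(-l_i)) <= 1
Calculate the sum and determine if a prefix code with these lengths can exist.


Sum = 2^(-1) + 2^(-2) + 2^(-2) + 2^(-8) + 2^(-8)
    = 0.5 + 0.25 + 0.25 + 0.00390625 + 0.00390625
    = 258/256 = 1.0078125
Since 1.0078125 > 1, Kraft's inequality is NOT satisfied.
A prefix code with these lengths CANNOT exist.

Kraft sum = 1.0078125. Not satisfied.


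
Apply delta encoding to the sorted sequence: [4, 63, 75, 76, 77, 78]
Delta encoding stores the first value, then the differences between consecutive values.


First value: 4
Deltas:
  63 - 4 = 59
  75 - 63 = 12
  76 - 75 = 1
  77 - 76 = 1
  78 - 77 = 1


Delta encoded: [4, 59, 12, 1, 1, 1]


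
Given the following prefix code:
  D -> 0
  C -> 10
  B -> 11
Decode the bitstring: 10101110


Decoding step by step:
Bits 10 -> C
Bits 10 -> C
Bits 11 -> B
Bits 10 -> C


Decoded message: CCBC


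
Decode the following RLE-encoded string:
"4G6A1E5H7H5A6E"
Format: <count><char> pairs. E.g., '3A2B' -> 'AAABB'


Expanding each <count><char> pair:
  4G -> 'GGGG'
  6A -> 'AAAAAA'
  1E -> 'E'
  5H -> 'HHHHH'
  7H -> 'HHHHHHH'
  5A -> 'AAAAA'
  6E -> 'EEEEEE'

Decoded = GGGGAAAAAAEHHHHHHHHHHHHAAAAAEEEEEE


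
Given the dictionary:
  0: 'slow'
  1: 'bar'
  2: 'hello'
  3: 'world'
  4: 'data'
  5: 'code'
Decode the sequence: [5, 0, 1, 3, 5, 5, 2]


Look up each index in the dictionary:
  5 -> 'code'
  0 -> 'slow'
  1 -> 'bar'
  3 -> 'world'
  5 -> 'code'
  5 -> 'code'
  2 -> 'hello'

Decoded: "code slow bar world code code hello"


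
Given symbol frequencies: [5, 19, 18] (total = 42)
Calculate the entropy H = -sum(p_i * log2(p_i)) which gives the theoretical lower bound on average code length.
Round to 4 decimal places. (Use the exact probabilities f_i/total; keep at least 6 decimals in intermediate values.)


Per-symbol terms -p_i * log2(p_i) with p_i = f_i/42:
  p = 5/42 = 0.119048: log2(p) = -3.070389, -p*log2(p) = 0.365523
  p = 19/42 = 0.452381: log2(p) = -1.144390, -p*log2(p) = 0.517700
  p = 18/42 = 0.428571: log2(p) = -1.222392, -p*log2(p) = 0.523882
H = 0.365523 + 0.517700 + 0.523882 = 1.407105

H = 1.4071 bits/symbol


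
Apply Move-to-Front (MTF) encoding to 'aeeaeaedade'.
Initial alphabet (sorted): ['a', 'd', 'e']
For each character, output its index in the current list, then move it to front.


MTF encoding:
'a': index 0 in ['a', 'd', 'e'] -> ['a', 'd', 'e']
'e': index 2 in ['a', 'd', 'e'] -> ['e', 'a', 'd']
'e': index 0 in ['e', 'a', 'd'] -> ['e', 'a', 'd']
'a': index 1 in ['e', 'a', 'd'] -> ['a', 'e', 'd']
'e': index 1 in ['a', 'e', 'd'] -> ['e', 'a', 'd']
'a': index 1 in ['e', 'a', 'd'] -> ['a', 'e', 'd']
'e': index 1 in ['a', 'e', 'd'] -> ['e', 'a', 'd']
'd': index 2 in ['e', 'a', 'd'] -> ['d', 'e', 'a']
'a': index 2 in ['d', 'e', 'a'] -> ['a', 'd', 'e']
'd': index 1 in ['a', 'd', 'e'] -> ['d', 'a', 'e']
'e': index 2 in ['d', 'a', 'e'] -> ['e', 'd', 'a']


Output: [0, 2, 0, 1, 1, 1, 1, 2, 2, 1, 2]


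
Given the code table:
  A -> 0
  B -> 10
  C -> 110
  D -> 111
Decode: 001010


Decoding:
0 -> A
0 -> A
10 -> B
10 -> B


Result: AABB


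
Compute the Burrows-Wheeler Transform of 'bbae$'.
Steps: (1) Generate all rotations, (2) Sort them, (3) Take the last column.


Rotations (sorted):
  0: $bbae -> last char: e
  1: ae$bb -> last char: b
  2: bae$b -> last char: b
  3: bbae$ -> last char: $
  4: e$bba -> last char: a


BWT = ebb$a


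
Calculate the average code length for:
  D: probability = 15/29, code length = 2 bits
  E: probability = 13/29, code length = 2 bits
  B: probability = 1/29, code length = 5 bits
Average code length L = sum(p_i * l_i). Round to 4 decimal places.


Weighted contributions p_i * l_i:
  D: (15/29) * 2 = 30/29
  E: (13/29) * 2 = 26/29
  B: (1/29) * 5 = 5/29
Sum = (30 + 26 + 5)/29 = 61/29

L = 61/29 = 2.1034 bits/symbol


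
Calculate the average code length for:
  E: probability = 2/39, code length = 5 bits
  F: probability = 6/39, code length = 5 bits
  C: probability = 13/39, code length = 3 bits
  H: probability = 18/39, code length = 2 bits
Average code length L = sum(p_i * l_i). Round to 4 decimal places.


Weighted contributions p_i * l_i:
  E: (2/39) * 5 = 10/39
  F: (6/39) * 5 = 30/39
  C: (13/39) * 3 = 39/39
  H: (18/39) * 2 = 36/39
Sum = (10 + 30 + 39 + 36)/39 = 115/39

L = 115/39 = 2.9487 bits/symbol


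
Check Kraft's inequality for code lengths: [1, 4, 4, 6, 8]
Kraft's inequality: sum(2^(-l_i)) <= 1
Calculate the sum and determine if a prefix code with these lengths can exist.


Sum = 2^(-1) + 2^(-4) + 2^(-4) + 2^(-6) + 2^(-8)
    = 0.5 + 0.0625 + 0.0625 + 0.015625 + 0.00390625
    = 165/256 = 0.64453125
Since 0.64453125 <= 1, Kraft's inequality IS satisfied.
A prefix code with these lengths CAN exist.

Kraft sum = 0.64453125. Satisfied.


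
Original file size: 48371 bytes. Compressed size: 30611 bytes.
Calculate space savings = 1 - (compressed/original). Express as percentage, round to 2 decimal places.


ratio = compressed/original = 30611/48371 = 0.632838
savings = 1 - ratio = 1 - 0.632838 = 0.367162
as a percentage: 0.367162 * 100 = 36.72%

Space savings = 1 - 30611/48371 = 36.72%


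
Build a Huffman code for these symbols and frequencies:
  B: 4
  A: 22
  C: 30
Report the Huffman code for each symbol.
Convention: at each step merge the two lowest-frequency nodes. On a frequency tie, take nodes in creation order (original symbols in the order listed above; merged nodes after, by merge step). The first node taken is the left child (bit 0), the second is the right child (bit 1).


Huffman tree construction:
Step 1: Merge B(4) + A(22) = 26
Step 2: Merge (B+A)(26) + C(30) = 56
Read each symbol's code off the tree from the root (left child = 0, right child = 1).

Codes:
  B: 00 (length 2)
  A: 01 (length 2)
  C: 1 (length 1)
Average code length: 82/56 = 1.4643 bits/symbol


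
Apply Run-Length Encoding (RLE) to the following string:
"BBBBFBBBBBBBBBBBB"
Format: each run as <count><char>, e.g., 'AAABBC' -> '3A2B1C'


Scanning runs left to right:
  i=0: run of 'B' x 4 -> '4B'
  i=4: run of 'F' x 1 -> '1F'
  i=5: run of 'B' x 12 -> '12B'

RLE = 4B1F12B


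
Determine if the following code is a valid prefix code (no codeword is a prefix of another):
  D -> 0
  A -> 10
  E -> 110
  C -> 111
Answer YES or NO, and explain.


Checking each pair (does one codeword prefix another?):
  D='0' vs A='10': no prefix
  D='0' vs E='110': no prefix
  D='0' vs C='111': no prefix
  A='10' vs D='0': no prefix
  A='10' vs E='110': no prefix
  A='10' vs C='111': no prefix
  E='110' vs D='0': no prefix
  E='110' vs A='10': no prefix
  E='110' vs C='111': no prefix
  C='111' vs D='0': no prefix
  C='111' vs A='10': no prefix
  C='111' vs E='110': no prefix
No violation found over all pairs.

YES -- this is a valid prefix code. No codeword is a prefix of any other codeword.


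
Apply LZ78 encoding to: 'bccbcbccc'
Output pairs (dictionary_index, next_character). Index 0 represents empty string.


LZ78 encoding steps:
Dictionary: {0: ''}
Step 1: w='' (idx 0), next='b' -> output (0, 'b'), add 'b' as idx 1
Step 2: w='' (idx 0), next='c' -> output (0, 'c'), add 'c' as idx 2
Step 3: w='c' (idx 2), next='b' -> output (2, 'b'), add 'cb' as idx 3
Step 4: w='cb' (idx 3), next='c' -> output (3, 'c'), add 'cbc' as idx 4
Step 5: w='c' (idx 2), next='c' -> output (2, 'c'), add 'cc' as idx 5


Encoded: [(0, 'b'), (0, 'c'), (2, 'b'), (3, 'c'), (2, 'c')]


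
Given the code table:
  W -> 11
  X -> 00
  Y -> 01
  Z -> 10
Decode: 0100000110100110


Decoding:
01 -> Y
00 -> X
00 -> X
01 -> Y
10 -> Z
10 -> Z
01 -> Y
10 -> Z


Result: YXXYZZYZ


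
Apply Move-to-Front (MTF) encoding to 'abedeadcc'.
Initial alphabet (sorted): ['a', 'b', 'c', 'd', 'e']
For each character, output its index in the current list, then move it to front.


MTF encoding:
'a': index 0 in ['a', 'b', 'c', 'd', 'e'] -> ['a', 'b', 'c', 'd', 'e']
'b': index 1 in ['a', 'b', 'c', 'd', 'e'] -> ['b', 'a', 'c', 'd', 'e']
'e': index 4 in ['b', 'a', 'c', 'd', 'e'] -> ['e', 'b', 'a', 'c', 'd']
'd': index 4 in ['e', 'b', 'a', 'c', 'd'] -> ['d', 'e', 'b', 'a', 'c']
'e': index 1 in ['d', 'e', 'b', 'a', 'c'] -> ['e', 'd', 'b', 'a', 'c']
'a': index 3 in ['e', 'd', 'b', 'a', 'c'] -> ['a', 'e', 'd', 'b', 'c']
'd': index 2 in ['a', 'e', 'd', 'b', 'c'] -> ['d', 'a', 'e', 'b', 'c']
'c': index 4 in ['d', 'a', 'e', 'b', 'c'] -> ['c', 'd', 'a', 'e', 'b']
'c': index 0 in ['c', 'd', 'a', 'e', 'b'] -> ['c', 'd', 'a', 'e', 'b']


Output: [0, 1, 4, 4, 1, 3, 2, 4, 0]


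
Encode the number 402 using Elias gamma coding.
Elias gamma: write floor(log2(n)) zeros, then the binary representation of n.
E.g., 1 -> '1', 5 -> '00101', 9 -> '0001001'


num_bits = floor(log2(402)) + 1 = 9
leading_zeros = num_bits - 1 = 8
binary(402) = 110010010

Elias gamma(402) = '00000000' + '110010010' = 00000000110010010 (17 bits)


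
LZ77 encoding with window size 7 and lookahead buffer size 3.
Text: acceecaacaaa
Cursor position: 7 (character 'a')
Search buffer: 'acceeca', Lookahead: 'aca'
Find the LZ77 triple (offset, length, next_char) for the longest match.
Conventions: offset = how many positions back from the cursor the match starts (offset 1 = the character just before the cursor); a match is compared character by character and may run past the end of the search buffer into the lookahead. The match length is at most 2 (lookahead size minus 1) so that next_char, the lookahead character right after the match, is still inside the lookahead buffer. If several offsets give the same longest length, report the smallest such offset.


Try each offset into the search buffer:
  offset=1 (pos 6, char 'a'): match length 1
  offset=2 (pos 5, char 'c'): match length 0
  offset=3 (pos 4, char 'e'): match length 0
  offset=4 (pos 3, char 'e'): match length 0
  offset=5 (pos 2, char 'c'): match length 0
  offset=6 (pos 1, char 'c'): match length 0
  offset=7 (pos 0, char 'a'): match length 2
Longest match has length 2 at offset 7.
next_char = character at position 7 + 2 = 9 -> 'a'

Best match: offset=7, length=2 (matching 'ac' starting at position 0)
LZ77 triple: (7, 2, 'a')


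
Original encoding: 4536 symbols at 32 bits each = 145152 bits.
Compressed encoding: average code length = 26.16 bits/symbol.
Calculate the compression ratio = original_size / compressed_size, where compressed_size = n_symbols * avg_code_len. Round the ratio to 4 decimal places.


original_size = n_symbols * orig_bits = 4536 * 32 = 145152 bits
compressed_size = n_symbols * avg_code_len = 4536 * 26.16 = 118661.76 bits
ratio = original_size / compressed_size = 145152 / 118661.76 = 1.2232

Compression ratio = 1.2232


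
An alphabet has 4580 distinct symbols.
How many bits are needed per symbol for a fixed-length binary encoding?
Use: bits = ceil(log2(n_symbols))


log2(4580) = 12.1611
Bracket: 2^12 = 4096 < 4580 <= 2^13 = 8192
So ceil(log2(4580)) = 13

bits = ceil(log2(4580)) = ceil(12.1611) = 13 bits


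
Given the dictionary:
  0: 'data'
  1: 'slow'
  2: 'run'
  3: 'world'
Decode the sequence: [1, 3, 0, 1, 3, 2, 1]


Look up each index in the dictionary:
  1 -> 'slow'
  3 -> 'world'
  0 -> 'data'
  1 -> 'slow'
  3 -> 'world'
  2 -> 'run'
  1 -> 'slow'

Decoded: "slow world data slow world run slow"


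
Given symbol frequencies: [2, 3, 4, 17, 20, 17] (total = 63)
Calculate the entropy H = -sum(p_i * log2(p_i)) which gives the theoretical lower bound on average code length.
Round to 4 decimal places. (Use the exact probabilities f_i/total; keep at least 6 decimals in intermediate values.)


Per-symbol terms -p_i * log2(p_i) with p_i = f_i/63:
  p = 2/63 = 0.031746: log2(p) = -4.977280, -p*log2(p) = 0.158009
  p = 3/63 = 0.047619: log2(p) = -4.392317, -p*log2(p) = 0.209158
  p = 4/63 = 0.063492: log2(p) = -3.977280, -p*log2(p) = 0.252526
  p = 17/63 = 0.269841: log2(p) = -1.889817, -p*log2(p) = 0.509951
  p = 20/63 = 0.317460: log2(p) = -1.655352, -p*log2(p) = 0.525509
  p = 17/63 = 0.269841: log2(p) = -1.889817, -p*log2(p) = 0.509951
H = 0.158009 + 0.209158 + 0.252526 + 0.509951 + 0.525509 + 0.509951 = 2.165104

H = 2.1651 bits/symbol


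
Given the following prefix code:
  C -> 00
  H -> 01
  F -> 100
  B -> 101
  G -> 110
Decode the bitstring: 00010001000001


Decoding step by step:
Bits 00 -> C
Bits 01 -> H
Bits 00 -> C
Bits 01 -> H
Bits 00 -> C
Bits 00 -> C
Bits 01 -> H


Decoded message: CHCHCCH


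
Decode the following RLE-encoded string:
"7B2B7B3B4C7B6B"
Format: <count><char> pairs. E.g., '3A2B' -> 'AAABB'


Expanding each <count><char> pair:
  7B -> 'BBBBBBB'
  2B -> 'BB'
  7B -> 'BBBBBBB'
  3B -> 'BBB'
  4C -> 'CCCC'
  7B -> 'BBBBBBB'
  6B -> 'BBBBBB'

Decoded = BBBBBBBBBBBBBBBBBBBCCCCBBBBBBBBBBBBB


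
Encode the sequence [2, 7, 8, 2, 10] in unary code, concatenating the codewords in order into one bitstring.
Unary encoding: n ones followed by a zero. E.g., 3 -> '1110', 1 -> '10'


Encode each number as n ones followed by a terminating 0:
  2 -> 110 (3 bits)
  7 -> 11111110 (8 bits)
  8 -> 111111110 (9 bits)
  2 -> 110 (3 bits)
  10 -> 11111111110 (11 bits)
Total length = 3 + 8 + 9 + 3 + 11 = 34 bits.

Unary([2, 7, 8, 2, 10]) = 1101111111011111111011011111111110 (34 bits)


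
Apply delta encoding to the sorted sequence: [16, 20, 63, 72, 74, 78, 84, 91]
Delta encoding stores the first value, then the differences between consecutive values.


First value: 16
Deltas:
  20 - 16 = 4
  63 - 20 = 43
  72 - 63 = 9
  74 - 72 = 2
  78 - 74 = 4
  84 - 78 = 6
  91 - 84 = 7


Delta encoded: [16, 4, 43, 9, 2, 4, 6, 7]


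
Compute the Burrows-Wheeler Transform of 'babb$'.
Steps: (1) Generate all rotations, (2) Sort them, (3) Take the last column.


Rotations (sorted):
  0: $babb -> last char: b
  1: abb$b -> last char: b
  2: b$bab -> last char: b
  3: babb$ -> last char: $
  4: bb$ba -> last char: a


BWT = bbb$a
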